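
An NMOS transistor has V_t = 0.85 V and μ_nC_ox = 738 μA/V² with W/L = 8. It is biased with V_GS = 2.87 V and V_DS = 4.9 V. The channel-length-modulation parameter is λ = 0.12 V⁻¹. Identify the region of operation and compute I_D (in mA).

Saturation; I_D = 19.1 mA

k_n = μ_nC_ox · (W/L) = 5.904 mA/V².
V_ov = V_GS − V_t = 2.87 − 0.85 = 2.02 V.
Since V_DS = 4.9 V ≥ V_ov = 2.02 V, the device is in saturation.
I_D = ½ k_n V_ov² (1 + λ V_DS) = 0.5 × 5.904 × 2.02² × (1 + 0.12 × 4.9) = 19.1 mA.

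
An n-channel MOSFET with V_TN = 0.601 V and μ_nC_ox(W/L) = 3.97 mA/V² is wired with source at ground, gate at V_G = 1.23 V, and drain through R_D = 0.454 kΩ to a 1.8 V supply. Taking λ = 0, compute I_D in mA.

I_D = 0.785 mA

V_GS = V_G = 1.23 V, so V_ov = 1.23 − 0.601 = 0.629 V.
Assume saturation: I_D = ½ k_n V_ov² = 0.5 × 3.97 × 0.629² = 0.785 mA, giving V_DS = V_DD − I_D R_D = 1.8 − 0.785 × 0.454 = 1.44 V.
V_DS = 1.44 V ≥ V_ov = 0.629 V, confirming saturation.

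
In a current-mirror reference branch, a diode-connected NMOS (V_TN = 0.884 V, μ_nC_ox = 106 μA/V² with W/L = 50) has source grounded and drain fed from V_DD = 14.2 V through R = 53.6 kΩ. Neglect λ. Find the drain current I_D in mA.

I_D = 0.243 mA

With gate tied to drain, V_GS = V_DS ≥ V_GS − V_TN, so the device is in saturation.
k_n = μ_nC_ox · (W/L) = 5.3 mA/V².
KCL at the drain: ½ k_n (V_GS − V_TN)² = (V_DD − V_GS)/R.
Let x = V_GS − 0.884. Then 142 x² + x − 13.32 = 0, giving x = 0.303 V (positive root), so V_GS = 1.19 V.
I_D = (V_DD − V_GS)/R = (14.2 − 1.19) / 53.6 = 0.243 mA.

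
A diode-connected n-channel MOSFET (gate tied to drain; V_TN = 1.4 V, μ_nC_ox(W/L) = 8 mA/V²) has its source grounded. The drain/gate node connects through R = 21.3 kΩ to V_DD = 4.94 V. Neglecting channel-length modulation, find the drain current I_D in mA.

I_D = 0.157 mA

With gate tied to drain, V_GS = V_DS ≥ V_GS − V_TN, so the device is in saturation.
KCL at the drain: ½ k_n (V_GS − V_TN)² = (V_DD − V_GS)/R.
Let x = V_GS − 1.4. Then 85.2 x² + x − 3.54 = 0, giving x = 0.198 V (positive root), so V_GS = 1.6 V.
I_D = (V_DD − V_GS)/R = (4.94 − 1.6) / 21.3 = 0.157 mA.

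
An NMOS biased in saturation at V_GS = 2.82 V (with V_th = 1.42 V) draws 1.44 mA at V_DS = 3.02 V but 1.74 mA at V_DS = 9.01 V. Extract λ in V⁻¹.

With V_GS fixed, I_D ∝ (1 + λ V_DS) in saturation, so I_D2/I_D1 = (1 + λ V_DS2)/(1 + λ V_DS1).
1.74/1.44 = 1.208 = (1 + 9.01 λ)/(1 + 3.02 λ).
Solving: λ (I_D1 V_DS2 − I_D2 V_DS1) = I_D2 − I_D1, so λ = (1.74 − 1.44) / (1.44 × 9.01 − 1.74 × 3.02) = 0.3 / 7.72 = 0.0389 V⁻¹.

λ = 0.0389 V⁻¹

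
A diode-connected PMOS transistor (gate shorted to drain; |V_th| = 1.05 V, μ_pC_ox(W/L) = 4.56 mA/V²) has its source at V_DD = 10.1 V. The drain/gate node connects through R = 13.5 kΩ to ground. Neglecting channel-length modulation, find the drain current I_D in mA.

With gate tied to drain, V_SG = V_SD ≥ V_SG − |V_th|, so the device is in saturation.
KCL at the drain: ½ k_p (V_SG − |V_th|)² = (V_DD − V_SG)/R.
Let x = V_SG − 1.05. Then 30.8 x² + x − 9.05 = 0, giving x = 0.526 V (positive root), so V_SG = 1.58 V.
I_D = (V_DD − V_SG)/R = (10.1 − 1.58) / 13.5 = 0.631 mA.

I_D = 0.631 mA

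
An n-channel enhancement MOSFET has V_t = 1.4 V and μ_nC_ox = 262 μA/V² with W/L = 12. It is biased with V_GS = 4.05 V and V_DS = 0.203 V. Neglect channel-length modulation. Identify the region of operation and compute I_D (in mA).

Triode; I_D = 1.63 mA

k_n = μ_nC_ox · (W/L) = 3.144 mA/V².
V_ov = V_GS − V_t = 4.05 − 1.4 = 2.65 V.
Since V_DS = 0.203 V < V_ov = 2.65 V, the device is in the triode region.
I_D = k_n [V_ov · V_DS − ½ V_DS²] = 3.144 × [2.65 × 0.203 − 0.5 × 0.203²] = 1.63 mA.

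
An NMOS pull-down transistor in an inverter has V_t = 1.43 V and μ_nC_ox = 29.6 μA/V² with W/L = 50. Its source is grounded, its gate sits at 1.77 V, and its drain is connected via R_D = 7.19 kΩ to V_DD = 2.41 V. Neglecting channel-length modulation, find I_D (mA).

V_GS = V_G = 1.77 V, so V_ov = 1.77 − 1.43 = 0.34 V.
k_n = μ_nC_ox · (W/L) = 1.48 mA/V².
Assume saturation: I_D = ½ k_n V_ov² = 0.5 × 1.48 × 0.34² = 0.0855 mA, giving V_DS = V_DD − I_D R_D = 2.41 − 0.0855 × 7.19 = 1.79 V.
V_DS = 1.79 V ≥ V_ov = 0.34 V, confirming saturation.

I_D = 0.0855 mA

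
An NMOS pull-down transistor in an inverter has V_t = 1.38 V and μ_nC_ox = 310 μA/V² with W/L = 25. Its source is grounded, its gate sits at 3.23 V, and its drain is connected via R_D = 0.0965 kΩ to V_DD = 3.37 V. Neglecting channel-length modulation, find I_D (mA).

V_GS = V_G = 3.23 V, so V_ov = 3.23 − 1.38 = 1.85 V.
k_n = μ_nC_ox · (W/L) = 7.75 mA/V².
Assume saturation: I_D = ½ k_n V_ov² = 0.5 × 7.75 × 1.85² = 13.3 mA, giving V_DS = V_DD − I_D R_D = 3.37 − 13.3 × 0.0965 = 2.09 V.
V_DS = 2.09 V ≥ V_ov = 1.85 V, confirming saturation.

I_D = 13.3 mA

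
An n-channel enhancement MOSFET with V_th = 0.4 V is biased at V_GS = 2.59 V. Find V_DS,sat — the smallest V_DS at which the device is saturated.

The boundary between triode and saturation is V_DS = V_GS − V_th = V_ov.
V_ov = 2.59 − 0.4 = 2.19 V.

V_DS,sat = 2.19 V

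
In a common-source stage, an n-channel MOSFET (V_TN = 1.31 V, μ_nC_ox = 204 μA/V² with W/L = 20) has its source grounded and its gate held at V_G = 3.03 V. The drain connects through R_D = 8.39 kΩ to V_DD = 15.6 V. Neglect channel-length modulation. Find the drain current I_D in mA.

I_D = 1.83 mA

V_GS = V_G = 3.03 V, so V_ov = 3.03 − 1.31 = 1.72 V.
k_n = μ_nC_ox · (W/L) = 4.08 mA/V².
Assume saturation: I_D = ½ k_n V_ov² = 0.5 × 4.08 × 1.72² = 6.04 mA, giving V_DS = V_DD − I_D R_D = 15.6 − 6.04 × 8.39 = -35 V.
But -35 V < V_ov = 1.72 V, so the device is actually in triode.
In triode I_D = k_n[V_ov V_DS − ½ V_DS²] and I_D = (V_DD − V_DS)/R_D. Equating: 17.1 V_DS² − 59.88 V_DS + 15.6 = 0, giving V_DS = 0.284 V (the root below V_ov).
I_D = (15.6 − 0.284) / 8.39 = 1.83 mA.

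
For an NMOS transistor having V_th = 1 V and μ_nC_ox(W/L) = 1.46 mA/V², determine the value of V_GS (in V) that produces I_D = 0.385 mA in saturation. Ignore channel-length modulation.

V_GS = 1.73 V

In saturation I_D = ½ k_n (V_GS − V_th)², so V_GS − V_th = √(2 I_D / k_n) = √(2 × 0.385 / 1.46) = 0.726 V.
V_GS = 1 + 0.726 = 1.73 V.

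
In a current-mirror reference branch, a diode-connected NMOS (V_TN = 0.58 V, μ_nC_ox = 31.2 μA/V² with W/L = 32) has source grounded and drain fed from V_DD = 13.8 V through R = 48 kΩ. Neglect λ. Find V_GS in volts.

With gate tied to drain, V_GS = V_DS ≥ V_GS − V_TN, so the device is in saturation.
k_n = μ_nC_ox · (W/L) = 0.9984 mA/V².
KCL at the drain: ½ k_n (V_GS − V_TN)² = (V_DD − V_GS)/R.
Let x = V_GS − 0.58. Then 24 x² + x − 13.22 = 0, giving x = 0.722 V (positive root), so V_GS = 1.3 V.
I_D = (V_DD − V_GS)/R = (13.8 − 1.3) / 48 = 0.26 mA.

V_GS = 1.30 V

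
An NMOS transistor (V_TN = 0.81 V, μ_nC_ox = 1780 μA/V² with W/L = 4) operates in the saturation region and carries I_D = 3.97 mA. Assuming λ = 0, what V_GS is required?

V_GS = 1.87 V

k_n = μ_nC_ox · (W/L) = 7.12 mA/V².
In saturation I_D = ½ k_n (V_GS − V_TN)², so V_GS − V_TN = √(2 I_D / k_n) = √(2 × 3.97 / 7.12) = 1.06 V.
V_GS = 0.81 + 1.06 = 1.87 V.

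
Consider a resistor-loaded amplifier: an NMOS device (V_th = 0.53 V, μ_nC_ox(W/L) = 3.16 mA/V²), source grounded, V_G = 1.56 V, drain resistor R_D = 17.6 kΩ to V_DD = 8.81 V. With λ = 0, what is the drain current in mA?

I_D = 0.491 mA

V_GS = V_G = 1.56 V, so V_ov = 1.56 − 0.53 = 1.03 V.
Assume saturation: I_D = ½ k_n V_ov² = 0.5 × 3.16 × 1.03² = 1.68 mA, giving V_DS = V_DD − I_D R_D = 8.81 − 1.68 × 17.6 = -20.7 V.
But -20.7 V < V_ov = 1.03 V, so the device is actually in triode.
In triode I_D = k_n[V_ov V_DS − ½ V_DS²] and I_D = (V_DD − V_DS)/R_D. Equating: 27.8 V_DS² − 58.28 V_DS + 8.81 = 0, giving V_DS = 0.164 V (the root below V_ov).
I_D = (8.81 − 0.164) / 17.6 = 0.491 mA.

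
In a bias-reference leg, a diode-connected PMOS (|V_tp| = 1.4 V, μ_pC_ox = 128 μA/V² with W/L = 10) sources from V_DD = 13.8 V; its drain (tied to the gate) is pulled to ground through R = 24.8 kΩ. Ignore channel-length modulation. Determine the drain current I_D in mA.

I_D = 0.466 mA

With gate tied to drain, V_SG = V_SD ≥ V_SG − |V_tp|, so the device is in saturation.
k_p = μ_pC_ox · (W/L) = 1.28 mA/V².
KCL at the drain: ½ k_p (V_SG − |V_tp|)² = (V_DD − V_SG)/R.
Let x = V_SG − 1.4. Then 15.9 x² + x − 12.4 = 0, giving x = 0.853 V (positive root), so V_SG = 2.25 V.
I_D = (V_DD − V_SG)/R = (13.8 − 2.25) / 24.8 = 0.466 mA.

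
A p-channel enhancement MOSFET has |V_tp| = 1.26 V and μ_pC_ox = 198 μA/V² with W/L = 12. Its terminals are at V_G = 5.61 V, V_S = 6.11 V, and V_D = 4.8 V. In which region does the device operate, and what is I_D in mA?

Cutoff; I_D = 0 mA

V_SG = V_S − V_G = 6.11 − 5.61 = 0.5 V; V_SD = V_S − V_D = 6.11 − 4.8 = 1.31 V.
V_SG = 0.5 V < |V_tp| = 1.26 V, so the transistor is in cutoff.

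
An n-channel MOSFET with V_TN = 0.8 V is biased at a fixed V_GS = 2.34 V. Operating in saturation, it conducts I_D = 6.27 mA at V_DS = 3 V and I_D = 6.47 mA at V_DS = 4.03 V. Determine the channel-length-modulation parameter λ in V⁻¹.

λ = 0.0341 V⁻¹

With V_GS fixed, I_D ∝ (1 + λ V_DS) in saturation, so I_D2/I_D1 = (1 + λ V_DS2)/(1 + λ V_DS1).
6.47/6.27 = 1.032 = (1 + 4.03 λ)/(1 + 3 λ).
Solving: λ (I_D1 V_DS2 − I_D2 V_DS1) = I_D2 − I_D1, so λ = (6.47 − 6.27) / (6.27 × 4.03 − 6.47 × 3) = 0.2 / 5.86 = 0.0341 V⁻¹.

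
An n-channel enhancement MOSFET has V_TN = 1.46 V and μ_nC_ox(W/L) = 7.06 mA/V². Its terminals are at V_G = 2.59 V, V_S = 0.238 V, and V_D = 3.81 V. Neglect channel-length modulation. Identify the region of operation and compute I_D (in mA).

V_GS = V_G − V_S = 2.59 − 0.238 = 2.35 V; V_DS = V_D − V_S = 3.81 − 0.238 = 3.57 V.
V_ov = V_GS − V_TN = 2.35 − 1.46 = 0.892 V.
Since V_DS = 3.57 V ≥ V_ov = 0.892 V, the device is in saturation.
I_D = ½ k_n V_ov² = 0.5 × 7.06 × 0.892² = 2.81 mA.

Saturation; I_D = 2.81 mA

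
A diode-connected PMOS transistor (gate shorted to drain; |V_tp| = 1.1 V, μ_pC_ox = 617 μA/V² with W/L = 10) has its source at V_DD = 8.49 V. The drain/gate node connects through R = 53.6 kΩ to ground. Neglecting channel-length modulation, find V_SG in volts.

V_SG = 1.31 V

With gate tied to drain, V_SG = V_SD ≥ V_SG − |V_tp|, so the device is in saturation.
k_p = μ_pC_ox · (W/L) = 6.17 mA/V².
KCL at the drain: ½ k_p (V_SG − |V_tp|)² = (V_DD − V_SG)/R.
Let x = V_SG − 1.1. Then 165 x² + x − 7.39 = 0, giving x = 0.208 V (positive root), so V_SG = 1.31 V.
I_D = (V_DD − V_SG)/R = (8.49 − 1.31) / 53.6 = 0.134 mA.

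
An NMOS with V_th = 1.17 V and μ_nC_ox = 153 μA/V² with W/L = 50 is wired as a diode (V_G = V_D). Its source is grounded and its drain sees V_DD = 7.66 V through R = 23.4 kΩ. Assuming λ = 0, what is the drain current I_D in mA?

With gate tied to drain, V_GS = V_DS ≥ V_GS − V_th, so the device is in saturation.
k_n = μ_nC_ox · (W/L) = 7.65 mA/V².
KCL at the drain: ½ k_n (V_GS − V_th)² = (V_DD − V_GS)/R.
Let x = V_GS − 1.17. Then 89.5 x² + x − 6.49 = 0, giving x = 0.264 V (positive root), so V_GS = 1.43 V.
I_D = (V_DD − V_GS)/R = (7.66 − 1.43) / 23.4 = 0.266 mA.

I_D = 0.266 mA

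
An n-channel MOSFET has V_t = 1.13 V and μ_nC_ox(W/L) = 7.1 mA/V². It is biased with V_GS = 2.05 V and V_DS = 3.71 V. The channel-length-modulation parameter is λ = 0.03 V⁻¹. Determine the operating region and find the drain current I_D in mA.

V_ov = V_GS − V_t = 2.05 − 1.13 = 0.92 V.
Since V_DS = 3.71 V ≥ V_ov = 0.92 V, the device is in saturation.
I_D = ½ k_n V_ov² (1 + λ V_DS) = 0.5 × 7.1 × 0.92² × (1 + 0.03 × 3.71) = 3.34 mA.

Saturation; I_D = 3.34 mA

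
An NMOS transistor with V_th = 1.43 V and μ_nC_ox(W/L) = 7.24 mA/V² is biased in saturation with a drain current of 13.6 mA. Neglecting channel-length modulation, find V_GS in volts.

V_GS = 3.37 V

In saturation I_D = ½ k_n (V_GS − V_th)², so V_GS − V_th = √(2 I_D / k_n) = √(2 × 13.6 / 7.24) = 1.94 V.
V_GS = 1.43 + 1.94 = 3.37 V.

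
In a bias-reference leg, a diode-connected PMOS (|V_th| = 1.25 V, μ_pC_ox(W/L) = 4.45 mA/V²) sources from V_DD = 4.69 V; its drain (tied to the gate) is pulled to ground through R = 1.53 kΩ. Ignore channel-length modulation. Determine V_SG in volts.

With gate tied to drain, V_SG = V_SD ≥ V_SG − |V_th|, so the device is in saturation.
KCL at the drain: ½ k_p (V_SG − |V_th|)² = (V_DD − V_SG)/R.
Let x = V_SG − 1.25. Then 3.4 x² + x − 3.44 = 0, giving x = 0.869 V (positive root), so V_SG = 2.12 V.
I_D = (V_DD − V_SG)/R = (4.69 − 2.12) / 1.53 = 1.68 mA.

V_SG = 2.12 V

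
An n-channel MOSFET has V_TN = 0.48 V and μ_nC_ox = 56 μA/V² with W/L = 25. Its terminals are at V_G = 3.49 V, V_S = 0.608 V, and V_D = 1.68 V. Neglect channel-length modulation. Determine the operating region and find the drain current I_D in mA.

V_GS = V_G − V_S = 3.49 − 0.608 = 2.88 V; V_DS = V_D − V_S = 1.68 − 0.608 = 1.07 V.
k_n = μ_nC_ox · (W/L) = 1.4 mA/V².
V_ov = V_GS − V_TN = 2.88 − 0.48 = 2.4 V.
Since V_DS = 1.07 V < V_ov = 2.4 V, the device is in the triode region.
I_D = k_n [V_ov · V_DS − ½ V_DS²] = 1.4 × [2.4 × 1.07 − 0.5 × 1.07²] = 2.8 mA.

Triode; I_D = 2.80 mA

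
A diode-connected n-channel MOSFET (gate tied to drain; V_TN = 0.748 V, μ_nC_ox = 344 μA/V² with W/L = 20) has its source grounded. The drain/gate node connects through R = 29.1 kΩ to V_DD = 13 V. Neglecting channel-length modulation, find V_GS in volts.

V_GS = 1.09 V

With gate tied to drain, V_GS = V_DS ≥ V_GS − V_TN, so the device is in saturation.
k_n = μ_nC_ox · (W/L) = 6.88 mA/V².
KCL at the drain: ½ k_n (V_GS − V_TN)² = (V_DD − V_GS)/R.
Let x = V_GS − 0.748. Then 100 x² + x − 12.25 = 0, giving x = 0.345 V (positive root), so V_GS = 1.09 V.
I_D = (V_DD − V_GS)/R = (13 − 1.09) / 29.1 = 0.409 mA.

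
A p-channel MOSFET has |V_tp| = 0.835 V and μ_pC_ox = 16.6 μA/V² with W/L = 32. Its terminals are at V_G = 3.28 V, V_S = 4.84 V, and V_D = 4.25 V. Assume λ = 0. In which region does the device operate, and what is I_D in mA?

V_SG = V_S − V_G = 4.84 − 3.28 = 1.56 V; V_SD = V_S − V_D = 4.84 − 4.25 = 0.59 V.
k_p = μ_pC_ox · (W/L) = 0.5312 mA/V².
V_ov = V_SG − |V_tp| = 1.56 − 0.835 = 0.725 V.
Since V_SD = 0.59 V < V_ov = 0.725 V, the device is in the triode region.
I_D = k_p [V_ov · V_SD − ½ V_SD²] = 0.5312 × [0.725 × 0.59 − 0.5 × 0.59²] = 0.135 mA.

Triode; I_D = 0.135 mA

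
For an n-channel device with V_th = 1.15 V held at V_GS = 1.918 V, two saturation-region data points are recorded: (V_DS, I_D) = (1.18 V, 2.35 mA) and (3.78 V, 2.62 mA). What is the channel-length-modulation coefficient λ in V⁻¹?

With V_GS fixed, I_D ∝ (1 + λ V_DS) in saturation, so I_D2/I_D1 = (1 + λ V_DS2)/(1 + λ V_DS1).
2.62/2.35 = 1.115 = (1 + 3.78 λ)/(1 + 1.18 λ).
Solving: λ (I_D1 V_DS2 − I_D2 V_DS1) = I_D2 − I_D1, so λ = (2.62 − 2.35) / (2.35 × 3.78 − 2.62 × 1.18) = 0.27 / 5.79 = 0.0466 V⁻¹.

λ = 0.0466 V⁻¹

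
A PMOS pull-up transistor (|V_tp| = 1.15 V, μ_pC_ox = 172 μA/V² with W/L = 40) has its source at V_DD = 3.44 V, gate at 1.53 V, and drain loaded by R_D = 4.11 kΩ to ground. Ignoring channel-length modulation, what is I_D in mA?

I_D = 0.795 mA

V_SG = V_DD − V_G = 3.44 − 1.53 = 1.91 V, so V_ov = 1.91 − 1.15 = 0.76 V.
k_p = μ_pC_ox · (W/L) = 6.88 mA/V².
Assume saturation: I_D = ½ k_p V_ov² = 0.5 × 6.88 × 0.76² = 1.99 mA, giving V_SD = V_DD − I_D R_D = 3.44 − 1.99 × 4.11 = -4.73 V.
But -4.73 V < V_ov = 0.76 V, so the device is actually in triode.
In triode I_D = k_p[V_ov V_SD − ½ V_SD²] and I_D = (V_DD − V_SD)/R_D. Equating: 14.1 V_SD² − 22.49 V_SD + 3.44 = 0, giving V_SD = 0.171 V (the root below V_ov).
I_D = (3.44 − 0.171) / 4.11 = 0.795 mA.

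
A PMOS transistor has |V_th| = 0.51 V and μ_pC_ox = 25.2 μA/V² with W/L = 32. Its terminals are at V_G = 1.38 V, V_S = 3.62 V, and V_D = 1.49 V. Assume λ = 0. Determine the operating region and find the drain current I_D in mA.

V_SG = V_S − V_G = 3.62 − 1.38 = 2.24 V; V_SD = V_S − V_D = 3.62 − 1.49 = 2.13 V.
k_p = μ_pC_ox · (W/L) = 0.8064 mA/V².
V_ov = V_SG − |V_th| = 2.24 − 0.51 = 1.73 V.
Since V_SD = 2.13 V ≥ V_ov = 1.73 V, the device is in saturation.
I_D = ½ k_p V_ov² = 0.5 × 0.8064 × 1.73² = 1.21 mA.

Saturation; I_D = 1.21 mA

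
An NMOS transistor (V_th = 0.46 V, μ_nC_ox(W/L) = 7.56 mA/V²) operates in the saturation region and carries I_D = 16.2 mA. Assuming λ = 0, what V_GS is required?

V_GS = 2.53 V

In saturation I_D = ½ k_n (V_GS − V_th)², so V_GS − V_th = √(2 I_D / k_n) = √(2 × 16.2 / 7.56) = 2.07 V.
V_GS = 0.46 + 2.07 = 2.53 V.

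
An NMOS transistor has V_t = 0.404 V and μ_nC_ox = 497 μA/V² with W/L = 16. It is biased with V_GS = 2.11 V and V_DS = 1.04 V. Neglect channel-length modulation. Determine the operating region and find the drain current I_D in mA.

k_n = μ_nC_ox · (W/L) = 7.952 mA/V².
V_ov = V_GS − V_t = 2.11 − 0.404 = 1.71 V.
Since V_DS = 1.04 V < V_ov = 1.71 V, the device is in the triode region.
I_D = k_n [V_ov · V_DS − ½ V_DS²] = 7.952 × [1.71 × 1.04 − 0.5 × 1.04²] = 9.81 mA.

Triode; I_D = 9.81 mA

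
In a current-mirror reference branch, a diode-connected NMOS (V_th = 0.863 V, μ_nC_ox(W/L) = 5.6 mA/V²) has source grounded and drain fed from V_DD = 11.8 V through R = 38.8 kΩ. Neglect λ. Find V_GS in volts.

With gate tied to drain, V_GS = V_DS ≥ V_GS − V_th, so the device is in saturation.
KCL at the drain: ½ k_n (V_GS − V_th)² = (V_DD − V_GS)/R.
Let x = V_GS − 0.863. Then 109 x² + x − 10.94 = 0, giving x = 0.313 V (positive root), so V_GS = 1.18 V.
I_D = (V_DD − V_GS)/R = (11.8 − 1.18) / 38.8 = 0.274 mA.

V_GS = 1.18 V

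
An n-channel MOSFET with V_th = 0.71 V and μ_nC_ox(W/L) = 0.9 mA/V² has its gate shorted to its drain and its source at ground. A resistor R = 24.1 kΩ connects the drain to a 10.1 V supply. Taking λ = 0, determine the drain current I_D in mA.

With gate tied to drain, V_GS = V_DS ≥ V_GS − V_th, so the device is in saturation.
KCL at the drain: ½ k_n (V_GS − V_th)² = (V_DD − V_GS)/R.
Let x = V_GS − 0.71. Then 10.8 x² + x − 9.39 = 0, giving x = 0.886 V (positive root), so V_GS = 1.6 V.
I_D = (V_DD − V_GS)/R = (10.1 − 1.6) / 24.1 = 0.353 mA.

I_D = 0.353 mA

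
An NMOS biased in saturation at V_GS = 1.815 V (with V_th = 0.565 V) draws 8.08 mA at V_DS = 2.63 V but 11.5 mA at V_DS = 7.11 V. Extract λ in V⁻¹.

λ = 0.126 V⁻¹

With V_GS fixed, I_D ∝ (1 + λ V_DS) in saturation, so I_D2/I_D1 = (1 + λ V_DS2)/(1 + λ V_DS1).
11.5/8.08 = 1.423 = (1 + 7.11 λ)/(1 + 2.63 λ).
Solving: λ (I_D1 V_DS2 − I_D2 V_DS1) = I_D2 − I_D1, so λ = (11.5 − 8.08) / (8.08 × 7.11 − 11.5 × 2.63) = 3.42 / 27.2 = 0.126 V⁻¹.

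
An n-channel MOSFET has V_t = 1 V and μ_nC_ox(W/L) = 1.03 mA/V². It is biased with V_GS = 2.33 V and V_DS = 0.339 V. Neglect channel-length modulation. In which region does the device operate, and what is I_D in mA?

Triode; I_D = 0.405 mA

V_ov = V_GS − V_t = 2.33 − 1 = 1.33 V.
Since V_DS = 0.339 V < V_ov = 1.33 V, the device is in the triode region.
I_D = k_n [V_ov · V_DS − ½ V_DS²] = 1.03 × [1.33 × 0.339 − 0.5 × 0.339²] = 0.405 mA.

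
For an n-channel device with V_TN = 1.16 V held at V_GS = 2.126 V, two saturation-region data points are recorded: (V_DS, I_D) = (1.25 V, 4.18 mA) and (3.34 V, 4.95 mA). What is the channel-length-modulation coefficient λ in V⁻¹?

With V_GS fixed, I_D ∝ (1 + λ V_DS) in saturation, so I_D2/I_D1 = (1 + λ V_DS2)/(1 + λ V_DS1).
4.95/4.18 = 1.184 = (1 + 3.34 λ)/(1 + 1.25 λ).
Solving: λ (I_D1 V_DS2 − I_D2 V_DS1) = I_D2 − I_D1, so λ = (4.95 − 4.18) / (4.18 × 3.34 − 4.95 × 1.25) = 0.77 / 7.77 = 0.0991 V⁻¹.

λ = 0.0991 V⁻¹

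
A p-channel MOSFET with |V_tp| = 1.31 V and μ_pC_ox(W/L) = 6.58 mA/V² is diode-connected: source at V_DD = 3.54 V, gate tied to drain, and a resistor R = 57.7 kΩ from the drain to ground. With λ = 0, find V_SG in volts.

V_SG = 1.42 V

With gate tied to drain, V_SG = V_SD ≥ V_SG − |V_tp|, so the device is in saturation.
KCL at the drain: ½ k_p (V_SG − |V_tp|)² = (V_DD − V_SG)/R.
Let x = V_SG − 1.31. Then 190 x² + x − 2.23 = 0, giving x = 0.106 V (positive root), so V_SG = 1.42 V.
I_D = (V_DD − V_SG)/R = (3.54 − 1.42) / 57.7 = 0.0368 mA.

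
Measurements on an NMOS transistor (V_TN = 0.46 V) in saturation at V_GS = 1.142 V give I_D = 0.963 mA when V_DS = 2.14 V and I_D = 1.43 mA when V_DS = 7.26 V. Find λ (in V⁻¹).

λ = 0.119 V⁻¹

With V_GS fixed, I_D ∝ (1 + λ V_DS) in saturation, so I_D2/I_D1 = (1 + λ V_DS2)/(1 + λ V_DS1).
1.43/0.963 = 1.485 = (1 + 7.26 λ)/(1 + 2.14 λ).
Solving: λ (I_D1 V_DS2 − I_D2 V_DS1) = I_D2 − I_D1, so λ = (1.43 − 0.963) / (0.963 × 7.26 − 1.43 × 2.14) = 0.467 / 3.93 = 0.119 V⁻¹.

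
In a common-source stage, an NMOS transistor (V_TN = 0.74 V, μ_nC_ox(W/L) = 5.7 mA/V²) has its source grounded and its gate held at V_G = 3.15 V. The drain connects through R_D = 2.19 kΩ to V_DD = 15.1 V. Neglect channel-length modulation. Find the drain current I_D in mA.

V_GS = V_G = 3.15 V, so V_ov = 3.15 − 0.74 = 2.41 V.
Assume saturation: I_D = ½ k_n V_ov² = 0.5 × 5.7 × 2.41² = 16.6 mA, giving V_DS = V_DD − I_D R_D = 15.1 − 16.6 × 2.19 = -21.2 V.
But -21.2 V < V_ov = 2.41 V, so the device is actually in triode.
In triode I_D = k_n[V_ov V_DS − ½ V_DS²] and I_D = (V_DD − V_DS)/R_D. Equating: 6.24 V_DS² − 31.08 V_DS + 15.1 = 0, giving V_DS = 0.546 V (the root below V_ov).
I_D = (15.1 − 0.546) / 2.19 = 6.65 mA.

I_D = 6.65 mA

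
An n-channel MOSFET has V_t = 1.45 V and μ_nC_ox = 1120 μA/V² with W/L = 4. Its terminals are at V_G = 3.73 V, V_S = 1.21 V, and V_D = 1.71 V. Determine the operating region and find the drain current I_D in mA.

V_GS = V_G − V_S = 3.73 − 1.21 = 2.52 V; V_DS = V_D − V_S = 1.71 − 1.21 = 0.5 V.
k_n = μ_nC_ox · (W/L) = 4.48 mA/V².
V_ov = V_GS − V_t = 2.52 − 1.45 = 1.07 V.
Since V_DS = 0.5 V < V_ov = 1.07 V, the device is in the triode region.
I_D = k_n [V_ov · V_DS − ½ V_DS²] = 4.48 × [1.07 × 0.5 − 0.5 × 0.5²] = 1.84 mA.

Triode; I_D = 1.84 mA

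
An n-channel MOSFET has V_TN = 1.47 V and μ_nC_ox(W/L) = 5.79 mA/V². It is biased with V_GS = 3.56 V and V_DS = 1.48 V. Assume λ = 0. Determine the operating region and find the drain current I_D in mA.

V_ov = V_GS − V_TN = 3.56 − 1.47 = 2.09 V.
Since V_DS = 1.48 V < V_ov = 2.09 V, the device is in the triode region.
I_D = k_n [V_ov · V_DS − ½ V_DS²] = 5.79 × [2.09 × 1.48 − 0.5 × 1.48²] = 11.6 mA.

Triode; I_D = 11.6 mA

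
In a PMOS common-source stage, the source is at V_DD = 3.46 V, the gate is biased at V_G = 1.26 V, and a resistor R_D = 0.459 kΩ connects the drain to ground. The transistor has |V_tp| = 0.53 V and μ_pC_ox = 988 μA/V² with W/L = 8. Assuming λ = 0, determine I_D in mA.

V_SG = V_DD − V_G = 3.46 − 1.26 = 2.2 V, so V_ov = 2.2 − 0.53 = 1.67 V.
k_p = μ_pC_ox · (W/L) = 7.904 mA/V².
Assume saturation: I_D = ½ k_p V_ov² = 0.5 × 7.904 × 1.67² = 11 mA, giving V_SD = V_DD − I_D R_D = 3.46 − 11 × 0.459 = -1.6 V.
But -1.6 V < V_ov = 1.67 V, so the device is actually in triode.
In triode I_D = k_p[V_ov V_SD − ½ V_SD²] and I_D = (V_DD − V_SD)/R_D. Equating: 1.81 V_SD² − 7.059 V_SD + 3.46 = 0, giving V_SD = 0.575 V (the root below V_ov).
I_D = (3.46 − 0.575) / 0.459 = 6.28 mA.

I_D = 6.28 mA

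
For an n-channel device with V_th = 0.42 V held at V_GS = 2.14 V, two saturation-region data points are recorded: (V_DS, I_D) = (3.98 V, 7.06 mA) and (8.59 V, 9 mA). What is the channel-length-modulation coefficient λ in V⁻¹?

With V_GS fixed, I_D ∝ (1 + λ V_DS) in saturation, so I_D2/I_D1 = (1 + λ V_DS2)/(1 + λ V_DS1).
9/7.06 = 1.275 = (1 + 8.59 λ)/(1 + 3.98 λ).
Solving: λ (I_D1 V_DS2 − I_D2 V_DS1) = I_D2 − I_D1, so λ = (9 − 7.06) / (7.06 × 8.59 − 9 × 3.98) = 1.94 / 24.8 = 0.0781 V⁻¹.

λ = 0.0781 V⁻¹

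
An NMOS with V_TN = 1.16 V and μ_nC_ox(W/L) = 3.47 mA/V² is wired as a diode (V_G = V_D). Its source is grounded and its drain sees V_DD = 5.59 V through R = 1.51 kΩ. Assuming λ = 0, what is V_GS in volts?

V_GS = 2.28 V

With gate tied to drain, V_GS = V_DS ≥ V_GS − V_TN, so the device is in saturation.
KCL at the drain: ½ k_n (V_GS − V_TN)² = (V_DD − V_GS)/R.
Let x = V_GS − 1.16. Then 2.62 x² + x − 4.43 = 0, giving x = 1.12 V (positive root), so V_GS = 2.28 V.
I_D = (V_DD − V_GS)/R = (5.59 − 2.28) / 1.51 = 2.19 mA.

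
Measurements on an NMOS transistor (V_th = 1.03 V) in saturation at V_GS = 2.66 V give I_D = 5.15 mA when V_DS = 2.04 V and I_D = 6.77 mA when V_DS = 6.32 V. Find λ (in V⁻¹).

With V_GS fixed, I_D ∝ (1 + λ V_DS) in saturation, so I_D2/I_D1 = (1 + λ V_DS2)/(1 + λ V_DS1).
6.77/5.15 = 1.315 = (1 + 6.32 λ)/(1 + 2.04 λ).
Solving: λ (I_D1 V_DS2 − I_D2 V_DS1) = I_D2 − I_D1, so λ = (6.77 − 5.15) / (5.15 × 6.32 − 6.77 × 2.04) = 1.62 / 18.7 = 0.0865 V⁻¹.

λ = 0.0865 V⁻¹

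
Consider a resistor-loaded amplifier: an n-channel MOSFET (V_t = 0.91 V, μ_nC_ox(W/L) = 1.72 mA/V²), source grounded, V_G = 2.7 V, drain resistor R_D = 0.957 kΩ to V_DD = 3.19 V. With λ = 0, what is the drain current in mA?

I_D = 2.26 mA

V_GS = V_G = 2.7 V, so V_ov = 2.7 − 0.91 = 1.79 V.
Assume saturation: I_D = ½ k_n V_ov² = 0.5 × 1.72 × 1.79² = 2.76 mA, giving V_DS = V_DD − I_D R_D = 3.19 − 2.76 × 0.957 = 0.553 V.
But 0.553 V < V_ov = 1.79 V, so the device is actually in triode.
In triode I_D = k_n[V_ov V_DS − ½ V_DS²] and I_D = (V_DD − V_DS)/R_D. Equating: 0.823 V_DS² − 3.946 V_DS + 3.19 = 0, giving V_DS = 1.03 V (the root below V_ov).
I_D = (3.19 − 1.03) / 0.957 = 2.26 mA.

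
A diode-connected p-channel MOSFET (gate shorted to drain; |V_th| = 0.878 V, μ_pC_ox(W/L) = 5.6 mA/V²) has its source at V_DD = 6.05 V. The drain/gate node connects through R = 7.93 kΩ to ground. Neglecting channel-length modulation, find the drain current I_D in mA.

I_D = 0.594 mA

With gate tied to drain, V_SG = V_SD ≥ V_SG − |V_th|, so the device is in saturation.
KCL at the drain: ½ k_p (V_SG − |V_th|)² = (V_DD − V_SG)/R.
Let x = V_SG − 0.878. Then 22.2 x² + x − 5.172 = 0, giving x = 0.461 V (positive root), so V_SG = 1.34 V.
I_D = (V_DD − V_SG)/R = (6.05 − 1.34) / 7.93 = 0.594 mA.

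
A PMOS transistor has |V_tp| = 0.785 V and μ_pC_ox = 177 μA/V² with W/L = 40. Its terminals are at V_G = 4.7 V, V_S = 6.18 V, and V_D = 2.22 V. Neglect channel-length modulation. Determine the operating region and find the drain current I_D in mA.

Saturation; I_D = 1.71 mA

V_SG = V_S − V_G = 6.18 − 4.7 = 1.48 V; V_SD = V_S − V_D = 6.18 − 2.22 = 3.96 V.
k_p = μ_pC_ox · (W/L) = 7.08 mA/V².
V_ov = V_SG − |V_tp| = 1.48 − 0.785 = 0.695 V.
Since V_SD = 3.96 V ≥ V_ov = 0.695 V, the device is in saturation.
I_D = ½ k_p V_ov² = 0.5 × 7.08 × 0.695² = 1.71 mA.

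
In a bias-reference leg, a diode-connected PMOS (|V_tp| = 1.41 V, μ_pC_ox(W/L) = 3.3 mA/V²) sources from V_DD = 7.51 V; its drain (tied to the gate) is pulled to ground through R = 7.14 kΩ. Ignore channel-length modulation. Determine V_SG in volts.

With gate tied to drain, V_SG = V_SD ≥ V_SG − |V_tp|, so the device is in saturation.
KCL at the drain: ½ k_p (V_SG − |V_tp|)² = (V_DD − V_SG)/R.
Let x = V_SG − 1.41. Then 11.8 x² + x − 6.1 = 0, giving x = 0.678 V (positive root), so V_SG = 2.09 V.
I_D = (V_DD − V_SG)/R = (7.51 − 2.09) / 7.14 = 0.759 mA.

V_SG = 2.09 V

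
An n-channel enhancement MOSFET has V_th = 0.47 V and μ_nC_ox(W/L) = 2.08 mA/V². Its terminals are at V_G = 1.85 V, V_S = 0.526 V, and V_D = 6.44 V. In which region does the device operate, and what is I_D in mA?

V_GS = V_G − V_S = 1.85 − 0.526 = 1.32 V; V_DS = V_D − V_S = 6.44 − 0.526 = 5.91 V.
V_ov = V_GS − V_th = 1.32 − 0.47 = 0.854 V.
Since V_DS = 5.91 V ≥ V_ov = 0.854 V, the device is in saturation.
I_D = ½ k_n V_ov² = 0.5 × 2.08 × 0.854² = 0.758 mA.

Saturation; I_D = 0.758 mA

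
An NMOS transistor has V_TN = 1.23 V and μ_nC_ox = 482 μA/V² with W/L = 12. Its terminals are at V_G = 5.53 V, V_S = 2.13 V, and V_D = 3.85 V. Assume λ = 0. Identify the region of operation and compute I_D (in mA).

Triode; I_D = 13.0 mA

V_GS = V_G − V_S = 5.53 − 2.13 = 3.4 V; V_DS = V_D − V_S = 3.85 − 2.13 = 1.72 V.
k_n = μ_nC_ox · (W/L) = 5.784 mA/V².
V_ov = V_GS − V_TN = 3.4 − 1.23 = 2.17 V.
Since V_DS = 1.72 V < V_ov = 2.17 V, the device is in the triode region.
I_D = k_n [V_ov · V_DS − ½ V_DS²] = 5.784 × [2.17 × 1.72 − 0.5 × 1.72²] = 13 mA.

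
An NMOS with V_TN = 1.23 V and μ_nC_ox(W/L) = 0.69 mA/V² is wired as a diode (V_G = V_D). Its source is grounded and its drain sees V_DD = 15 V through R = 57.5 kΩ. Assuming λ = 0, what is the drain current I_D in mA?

I_D = 0.225 mA

With gate tied to drain, V_GS = V_DS ≥ V_GS − V_TN, so the device is in saturation.
KCL at the drain: ½ k_n (V_GS − V_TN)² = (V_DD − V_GS)/R.
Let x = V_GS − 1.23. Then 19.8 x² + x − 13.77 = 0, giving x = 0.808 V (positive root), so V_GS = 2.04 V.
I_D = (V_DD − V_GS)/R = (15 − 2.04) / 57.5 = 0.225 mA.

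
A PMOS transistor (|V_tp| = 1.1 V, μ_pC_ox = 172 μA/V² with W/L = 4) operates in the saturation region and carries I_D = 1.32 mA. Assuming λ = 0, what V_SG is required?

k_p = μ_pC_ox · (W/L) = 0.688 mA/V².
In saturation I_D = ½ k_p (V_SG − |V_tp|)², so V_SG − |V_tp| = √(2 I_D / k_p) = √(2 × 1.32 / 0.688) = 1.96 V.
V_SG = 1.1 + 1.96 = 3.06 V.

V_SG = 3.06 V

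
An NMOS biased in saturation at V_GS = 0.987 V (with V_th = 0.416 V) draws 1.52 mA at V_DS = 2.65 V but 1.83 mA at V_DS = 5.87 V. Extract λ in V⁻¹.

λ = 0.0761 V⁻¹

With V_GS fixed, I_D ∝ (1 + λ V_DS) in saturation, so I_D2/I_D1 = (1 + λ V_DS2)/(1 + λ V_DS1).
1.83/1.52 = 1.204 = (1 + 5.87 λ)/(1 + 2.65 λ).
Solving: λ (I_D1 V_DS2 − I_D2 V_DS1) = I_D2 − I_D1, so λ = (1.83 − 1.52) / (1.52 × 5.87 − 1.83 × 2.65) = 0.31 / 4.07 = 0.0761 V⁻¹.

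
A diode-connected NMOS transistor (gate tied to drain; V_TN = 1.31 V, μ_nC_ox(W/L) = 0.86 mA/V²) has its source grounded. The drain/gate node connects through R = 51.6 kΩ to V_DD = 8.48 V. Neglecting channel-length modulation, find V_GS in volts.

V_GS = 1.86 V

With gate tied to drain, V_GS = V_DS ≥ V_GS − V_TN, so the device is in saturation.
KCL at the drain: ½ k_n (V_GS − V_TN)² = (V_DD − V_GS)/R.
Let x = V_GS − 1.31. Then 22.2 x² + x − 7.17 = 0, giving x = 0.546 V (positive root), so V_GS = 1.86 V.
I_D = (V_DD − V_GS)/R = (8.48 − 1.86) / 51.6 = 0.128 mA.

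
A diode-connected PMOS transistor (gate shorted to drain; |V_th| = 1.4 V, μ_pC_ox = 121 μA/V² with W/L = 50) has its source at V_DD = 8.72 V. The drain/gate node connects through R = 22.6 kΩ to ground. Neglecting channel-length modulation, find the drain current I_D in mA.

I_D = 0.310 mA

With gate tied to drain, V_SG = V_SD ≥ V_SG − |V_th|, so the device is in saturation.
k_p = μ_pC_ox · (W/L) = 6.05 mA/V².
KCL at the drain: ½ k_p (V_SG − |V_th|)² = (V_DD − V_SG)/R.
Let x = V_SG − 1.4. Then 68.4 x² + x − 7.32 = 0, giving x = 0.32 V (positive root), so V_SG = 1.72 V.
I_D = (V_DD − V_SG)/R = (8.72 − 1.72) / 22.6 = 0.31 mA.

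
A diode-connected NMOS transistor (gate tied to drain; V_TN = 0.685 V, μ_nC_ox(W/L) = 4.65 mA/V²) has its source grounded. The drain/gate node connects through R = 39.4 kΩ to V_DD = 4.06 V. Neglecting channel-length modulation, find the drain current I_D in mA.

With gate tied to drain, V_GS = V_DS ≥ V_GS − V_TN, so the device is in saturation.
KCL at the drain: ½ k_n (V_GS − V_TN)² = (V_DD − V_GS)/R.
Let x = V_GS − 0.685. Then 91.6 x² + x − 3.375 = 0, giving x = 0.187 V (positive root), so V_GS = 0.872 V.
I_D = (V_DD − V_GS)/R = (4.06 − 0.872) / 39.4 = 0.0809 mA.

I_D = 0.0809 mA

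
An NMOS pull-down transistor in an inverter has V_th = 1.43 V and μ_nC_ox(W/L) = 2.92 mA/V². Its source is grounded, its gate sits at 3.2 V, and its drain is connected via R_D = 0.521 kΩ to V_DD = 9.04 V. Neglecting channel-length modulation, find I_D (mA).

V_GS = V_G = 3.2 V, so V_ov = 3.2 − 1.43 = 1.77 V.
Assume saturation: I_D = ½ k_n V_ov² = 0.5 × 2.92 × 1.77² = 4.57 mA, giving V_DS = V_DD − I_D R_D = 9.04 − 4.57 × 0.521 = 6.66 V.
V_DS = 6.66 V ≥ V_ov = 1.77 V, confirming saturation.

I_D = 4.57 mA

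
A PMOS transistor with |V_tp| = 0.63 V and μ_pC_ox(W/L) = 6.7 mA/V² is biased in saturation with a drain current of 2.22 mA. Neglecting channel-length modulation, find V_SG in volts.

In saturation I_D = ½ k_p (V_SG − |V_tp|)², so V_SG − |V_tp| = √(2 I_D / k_p) = √(2 × 2.22 / 6.7) = 0.814 V.
V_SG = 0.63 + 0.814 = 1.44 V.

V_SG = 1.44 V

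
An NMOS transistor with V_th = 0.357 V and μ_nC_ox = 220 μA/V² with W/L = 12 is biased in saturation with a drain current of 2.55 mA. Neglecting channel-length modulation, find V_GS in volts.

k_n = μ_nC_ox · (W/L) = 2.64 mA/V².
In saturation I_D = ½ k_n (V_GS − V_th)², so V_GS − V_th = √(2 I_D / k_n) = √(2 × 2.55 / 2.64) = 1.39 V.
V_GS = 0.357 + 1.39 = 1.75 V.

V_GS = 1.75 V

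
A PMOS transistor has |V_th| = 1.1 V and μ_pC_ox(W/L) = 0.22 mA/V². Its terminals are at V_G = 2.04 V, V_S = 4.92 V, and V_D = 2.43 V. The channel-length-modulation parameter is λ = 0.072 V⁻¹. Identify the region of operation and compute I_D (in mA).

V_SG = V_S − V_G = 4.92 − 2.04 = 2.88 V; V_SD = V_S − V_D = 4.92 − 2.43 = 2.49 V.
V_ov = V_SG − |V_th| = 2.88 − 1.1 = 1.78 V.
Since V_SD = 2.49 V ≥ V_ov = 1.78 V, the device is in saturation.
I_D = ½ k_p V_ov² (1 + λ V_SD) = 0.5 × 0.22 × 1.78² × (1 + 0.072 × 2.49) = 0.411 mA.

Saturation; I_D = 0.411 mA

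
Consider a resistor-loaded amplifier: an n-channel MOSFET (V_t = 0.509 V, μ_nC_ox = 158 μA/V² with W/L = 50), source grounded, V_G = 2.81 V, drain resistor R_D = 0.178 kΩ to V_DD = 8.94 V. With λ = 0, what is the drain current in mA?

V_GS = V_G = 2.81 V, so V_ov = 2.81 − 0.509 = 2.3 V.
k_n = μ_nC_ox · (W/L) = 7.9 mA/V².
Assume saturation: I_D = ½ k_n V_ov² = 0.5 × 7.9 × 2.3² = 20.9 mA, giving V_DS = V_DD − I_D R_D = 8.94 − 20.9 × 0.178 = 5.22 V.
V_DS = 5.22 V ≥ V_ov = 2.3 V, confirming saturation.

I_D = 20.9 mA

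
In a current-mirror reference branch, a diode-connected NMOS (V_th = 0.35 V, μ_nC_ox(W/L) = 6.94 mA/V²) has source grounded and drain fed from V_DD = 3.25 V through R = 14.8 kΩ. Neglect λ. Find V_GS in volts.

With gate tied to drain, V_GS = V_DS ≥ V_GS − V_th, so the device is in saturation.
KCL at the drain: ½ k_n (V_GS − V_th)² = (V_DD − V_GS)/R.
Let x = V_GS − 0.35. Then 51.4 x² + x − 2.9 = 0, giving x = 0.228 V (positive root), so V_GS = 0.578 V.
I_D = (V_DD − V_GS)/R = (3.25 − 0.578) / 14.8 = 0.181 mA.

V_GS = 0.578 V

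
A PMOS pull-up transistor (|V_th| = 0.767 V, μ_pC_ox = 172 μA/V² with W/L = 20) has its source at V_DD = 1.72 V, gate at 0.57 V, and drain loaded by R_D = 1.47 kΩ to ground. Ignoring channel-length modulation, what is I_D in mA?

I_D = 0.252 mA

V_SG = V_DD − V_G = 1.72 − 0.57 = 1.15 V, so V_ov = 1.15 − 0.767 = 0.383 V.
k_p = μ_pC_ox · (W/L) = 3.44 mA/V².
Assume saturation: I_D = ½ k_p V_ov² = 0.5 × 3.44 × 0.383² = 0.252 mA, giving V_SD = V_DD − I_D R_D = 1.72 − 0.252 × 1.47 = 1.35 V.
V_SD = 1.35 V ≥ V_ov = 0.383 V, confirming saturation.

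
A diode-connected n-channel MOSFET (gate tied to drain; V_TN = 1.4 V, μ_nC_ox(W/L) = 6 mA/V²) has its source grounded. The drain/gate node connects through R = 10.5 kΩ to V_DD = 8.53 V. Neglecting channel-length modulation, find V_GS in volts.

V_GS = 1.86 V

With gate tied to drain, V_GS = V_DS ≥ V_GS − V_TN, so the device is in saturation.
KCL at the drain: ½ k_n (V_GS − V_TN)² = (V_DD − V_GS)/R.
Let x = V_GS − 1.4. Then 31.5 x² + x − 7.13 = 0, giving x = 0.46 V (positive root), so V_GS = 1.86 V.
I_D = (V_DD − V_GS)/R = (8.53 − 1.86) / 10.5 = 0.635 mA.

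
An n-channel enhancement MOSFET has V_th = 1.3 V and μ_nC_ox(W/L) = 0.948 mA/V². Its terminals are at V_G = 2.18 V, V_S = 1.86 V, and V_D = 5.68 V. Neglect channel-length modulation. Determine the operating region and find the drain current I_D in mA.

Cutoff; I_D = 0 mA

V_GS = V_G − V_S = 2.18 − 1.86 = 0.32 V; V_DS = V_D − V_S = 5.68 − 1.86 = 3.82 V.
V_GS = 0.32 V < V_th = 1.3 V, so the transistor is in cutoff.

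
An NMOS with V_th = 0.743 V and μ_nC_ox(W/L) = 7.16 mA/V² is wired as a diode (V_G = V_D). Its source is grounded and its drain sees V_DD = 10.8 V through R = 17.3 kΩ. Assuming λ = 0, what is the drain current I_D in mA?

With gate tied to drain, V_GS = V_DS ≥ V_GS − V_th, so the device is in saturation.
KCL at the drain: ½ k_n (V_GS − V_th)² = (V_DD − V_GS)/R.
Let x = V_GS − 0.743. Then 61.9 x² + x − 10.06 = 0, giving x = 0.395 V (positive root), so V_GS = 1.14 V.
I_D = (V_DD − V_GS)/R = (10.8 − 1.14) / 17.3 = 0.558 mA.

I_D = 0.558 mA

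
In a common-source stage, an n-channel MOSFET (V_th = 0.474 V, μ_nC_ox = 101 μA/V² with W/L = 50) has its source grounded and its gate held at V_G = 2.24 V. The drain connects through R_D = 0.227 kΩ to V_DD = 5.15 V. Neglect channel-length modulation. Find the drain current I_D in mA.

I_D = 7.87 mA

V_GS = V_G = 2.24 V, so V_ov = 2.24 − 0.474 = 1.77 V.
k_n = μ_nC_ox · (W/L) = 5.05 mA/V².
Assume saturation: I_D = ½ k_n V_ov² = 0.5 × 5.05 × 1.77² = 7.87 mA, giving V_DS = V_DD − I_D R_D = 5.15 − 7.87 × 0.227 = 3.36 V.
V_DS = 3.36 V ≥ V_ov = 1.77 V, confirming saturation.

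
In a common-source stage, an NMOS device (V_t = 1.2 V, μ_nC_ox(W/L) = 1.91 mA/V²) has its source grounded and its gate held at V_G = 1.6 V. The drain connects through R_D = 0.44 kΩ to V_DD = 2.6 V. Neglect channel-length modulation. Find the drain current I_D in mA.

V_GS = V_G = 1.6 V, so V_ov = 1.6 − 1.2 = 0.4 V.
Assume saturation: I_D = ½ k_n V_ov² = 0.5 × 1.91 × 0.4² = 0.153 mA, giving V_DS = V_DD − I_D R_D = 2.6 − 0.153 × 0.44 = 2.53 V.
V_DS = 2.53 V ≥ V_ov = 0.4 V, confirming saturation.

I_D = 0.153 mA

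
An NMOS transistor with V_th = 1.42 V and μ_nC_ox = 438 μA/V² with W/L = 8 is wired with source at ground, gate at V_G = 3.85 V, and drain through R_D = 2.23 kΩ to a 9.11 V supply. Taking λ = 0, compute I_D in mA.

I_D = 3.86 mA

V_GS = V_G = 3.85 V, so V_ov = 3.85 − 1.42 = 2.43 V.
k_n = μ_nC_ox · (W/L) = 3.504 mA/V².
Assume saturation: I_D = ½ k_n V_ov² = 0.5 × 3.504 × 2.43² = 10.3 mA, giving V_DS = V_DD − I_D R_D = 9.11 − 10.3 × 2.23 = -14 V.
But -14 V < V_ov = 2.43 V, so the device is actually in triode.
In triode I_D = k_n[V_ov V_DS − ½ V_DS²] and I_D = (V_DD − V_DS)/R_D. Equating: 3.91 V_DS² − 19.99 V_DS + 9.11 = 0, giving V_DS = 0.506 V (the root below V_ov).
I_D = (9.11 − 0.506) / 2.23 = 3.86 mA.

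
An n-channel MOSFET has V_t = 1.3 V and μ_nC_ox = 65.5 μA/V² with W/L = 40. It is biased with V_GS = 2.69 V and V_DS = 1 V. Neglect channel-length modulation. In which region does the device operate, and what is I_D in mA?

Triode; I_D = 2.33 mA

k_n = μ_nC_ox · (W/L) = 2.62 mA/V².
V_ov = V_GS − V_t = 2.69 − 1.3 = 1.39 V.
Since V_DS = 1 V < V_ov = 1.39 V, the device is in the triode region.
I_D = k_n [V_ov · V_DS − ½ V_DS²] = 2.62 × [1.39 × 1 − 0.5 × 1²] = 2.33 mA.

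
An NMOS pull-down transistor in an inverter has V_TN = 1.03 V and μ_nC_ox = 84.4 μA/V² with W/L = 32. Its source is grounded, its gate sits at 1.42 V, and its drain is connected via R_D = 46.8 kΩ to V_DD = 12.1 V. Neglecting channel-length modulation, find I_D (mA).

I_D = 0.205 mA

V_GS = V_G = 1.42 V, so V_ov = 1.42 − 1.03 = 0.39 V.
k_n = μ_nC_ox · (W/L) = 2.701 mA/V².
Assume saturation: I_D = ½ k_n V_ov² = 0.5 × 2.701 × 0.39² = 0.205 mA, giving V_DS = V_DD − I_D R_D = 12.1 − 0.205 × 46.8 = 2.49 V.
V_DS = 2.49 V ≥ V_ov = 0.39 V, confirming saturation.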